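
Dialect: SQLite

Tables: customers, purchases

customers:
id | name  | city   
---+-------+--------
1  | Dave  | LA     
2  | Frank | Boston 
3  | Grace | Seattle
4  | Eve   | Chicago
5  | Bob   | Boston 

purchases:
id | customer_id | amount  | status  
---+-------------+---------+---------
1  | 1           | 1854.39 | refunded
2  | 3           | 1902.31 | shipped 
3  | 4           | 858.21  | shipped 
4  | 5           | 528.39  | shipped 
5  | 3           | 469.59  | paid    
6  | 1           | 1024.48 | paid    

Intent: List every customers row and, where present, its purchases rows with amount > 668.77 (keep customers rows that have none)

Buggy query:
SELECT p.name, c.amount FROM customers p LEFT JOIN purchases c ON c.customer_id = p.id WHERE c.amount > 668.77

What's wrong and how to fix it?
Bug: Filtering c.amount in WHERE discards the NULL rows produced by LEFT JOIN, turning it into an inner join

Fix: Move the right-table condition into the ON clause so unmatched parents are kept

Corrected query:
SELECT p.name, c.amount FROM customers p LEFT JOIN purchases c ON c.customer_id = p.id AND c.amount > 668.77

Result:
name  | amount 
------+--------
Dave  | 1024.48
Dave  | 1854.39
Frank | NULL   
Grace | 1902.31
Eve   | 858.21 
Bob   | NULL   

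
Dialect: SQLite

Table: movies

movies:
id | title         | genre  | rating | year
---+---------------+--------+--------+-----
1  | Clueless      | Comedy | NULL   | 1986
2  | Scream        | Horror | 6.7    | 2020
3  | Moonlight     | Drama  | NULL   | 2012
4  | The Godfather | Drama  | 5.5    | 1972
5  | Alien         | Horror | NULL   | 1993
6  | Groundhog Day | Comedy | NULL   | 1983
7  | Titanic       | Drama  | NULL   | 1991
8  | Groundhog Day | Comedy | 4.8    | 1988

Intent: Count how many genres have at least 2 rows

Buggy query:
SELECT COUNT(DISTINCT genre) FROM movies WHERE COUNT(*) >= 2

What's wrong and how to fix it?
Bug: WHERE filters individual rows, not groups, so a group-level COUNT is invalid there

Fix: Group first with HAVING COUNT(*) >= 2, then COUNT the resulting groups

Corrected query:
SELECT COUNT(*) FROM (SELECT genre FROM movies GROUP BY genre HAVING COUNT(*) >= 2)

Result:
COUNT(*)
--------
3       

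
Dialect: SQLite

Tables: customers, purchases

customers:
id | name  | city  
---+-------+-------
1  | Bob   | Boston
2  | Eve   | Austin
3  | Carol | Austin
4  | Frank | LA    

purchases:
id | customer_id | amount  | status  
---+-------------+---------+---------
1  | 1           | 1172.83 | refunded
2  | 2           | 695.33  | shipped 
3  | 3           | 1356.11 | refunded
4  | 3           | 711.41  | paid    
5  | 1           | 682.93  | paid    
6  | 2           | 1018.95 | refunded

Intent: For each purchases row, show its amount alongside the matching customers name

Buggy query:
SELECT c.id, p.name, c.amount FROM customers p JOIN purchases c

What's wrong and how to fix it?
Bug: JOIN with no ON clause produces a cartesian product; every purchases row pairs with every customers row

Fix: Specify the join condition linking the foreign key to the parent id

Corrected query:
SELECT c.id, p.name, c.amount FROM customers p JOIN purchases c ON c.customer_id = p.id

Result:
id | name  | amount 
---+-------+--------
1  | Bob   | 1172.83
2  | Eve   | 695.33 
3  | Carol | 1356.11
4  | Carol | 711.41 
5  | Bob   | 682.93 
6  | Eve   | 1018.95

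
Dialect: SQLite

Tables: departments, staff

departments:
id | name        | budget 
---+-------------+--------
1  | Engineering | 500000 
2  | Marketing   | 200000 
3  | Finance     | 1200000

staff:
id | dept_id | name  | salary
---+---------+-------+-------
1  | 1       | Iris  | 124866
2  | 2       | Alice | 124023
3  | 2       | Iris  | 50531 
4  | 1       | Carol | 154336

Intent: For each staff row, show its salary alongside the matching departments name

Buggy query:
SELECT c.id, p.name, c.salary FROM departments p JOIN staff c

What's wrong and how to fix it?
Bug: Missing join condition: each staff row is matched to all departments rows instead of just its own

Fix: Specify the join condition linking the foreign key to the parent id

Corrected query:
SELECT c.id, p.name, c.salary FROM departments p JOIN staff c ON c.dept_id = p.id

Result:
id | name        | salary
---+-------------+-------
1  | Engineering | 124866
2  | Marketing   | 124023
3  | Marketing   | 50531 
4  | Engineering | 154336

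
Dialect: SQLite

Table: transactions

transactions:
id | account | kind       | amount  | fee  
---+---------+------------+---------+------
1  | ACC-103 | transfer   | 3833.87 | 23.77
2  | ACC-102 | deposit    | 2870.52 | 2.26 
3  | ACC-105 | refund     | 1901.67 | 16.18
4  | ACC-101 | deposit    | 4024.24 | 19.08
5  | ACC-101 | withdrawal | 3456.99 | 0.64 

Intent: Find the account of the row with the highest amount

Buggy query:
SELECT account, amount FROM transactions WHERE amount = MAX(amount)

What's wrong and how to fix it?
Bug: WHERE is evaluated per row; an aggregate over the whole table isn't defined there

Fix: Use a subquery: WHERE amount = (SELECT MAX(amount) FROM transactions)

Corrected query:
SELECT account, amount FROM transactions WHERE amount = (SELECT MAX(amount) FROM transactions)

Result:
account | amount 
--------+--------
ACC-101 | 4024.24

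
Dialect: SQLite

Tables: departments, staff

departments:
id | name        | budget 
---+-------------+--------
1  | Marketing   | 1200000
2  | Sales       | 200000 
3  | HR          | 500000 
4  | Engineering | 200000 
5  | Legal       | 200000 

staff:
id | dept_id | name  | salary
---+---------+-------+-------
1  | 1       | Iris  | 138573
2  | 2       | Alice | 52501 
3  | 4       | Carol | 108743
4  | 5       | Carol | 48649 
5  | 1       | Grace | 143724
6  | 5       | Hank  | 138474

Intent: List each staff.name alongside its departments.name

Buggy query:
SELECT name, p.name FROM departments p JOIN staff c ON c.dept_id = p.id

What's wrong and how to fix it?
Bug: Both tables have a 'name' column; the unqualified reference is ambiguous

Fix: Prefix ambiguous columns with the table alias

Corrected query:
SELECT c.name, p.name FROM departments p JOIN staff c ON c.dept_id = p.id

Result:
name  | name       
------+------------
Iris  | Marketing  
Alice | Sales      
Carol | Engineering
Carol | Legal      
Grace | Marketing  
Hank  | Legal      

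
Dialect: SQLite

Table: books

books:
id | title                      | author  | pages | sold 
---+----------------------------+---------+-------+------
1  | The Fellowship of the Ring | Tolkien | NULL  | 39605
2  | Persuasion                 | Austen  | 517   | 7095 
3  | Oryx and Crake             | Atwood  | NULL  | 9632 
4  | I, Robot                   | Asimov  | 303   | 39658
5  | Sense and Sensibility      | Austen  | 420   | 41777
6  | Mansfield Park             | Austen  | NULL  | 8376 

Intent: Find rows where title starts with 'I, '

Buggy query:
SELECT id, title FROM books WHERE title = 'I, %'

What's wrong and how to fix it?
Bug: '=' compares the literal string including the % character; pattern matching needs LIKE

Fix: Use LIKE for wildcard pattern matching

Corrected query:
SELECT id, title FROM books WHERE title LIKE 'I, %'

Result:
id | title   
---+---------
4  | I, Robot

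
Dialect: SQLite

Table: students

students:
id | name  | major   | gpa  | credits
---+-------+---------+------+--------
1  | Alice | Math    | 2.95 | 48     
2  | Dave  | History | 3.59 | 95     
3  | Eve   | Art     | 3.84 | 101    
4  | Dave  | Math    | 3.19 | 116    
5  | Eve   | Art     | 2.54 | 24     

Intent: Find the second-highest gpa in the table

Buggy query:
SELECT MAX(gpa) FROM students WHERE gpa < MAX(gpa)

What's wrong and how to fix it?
Bug: MAX(gpa) on the right of the comparison is an aggregate-in-WHERE error

Fix: Compute the overall MAX in a subquery, then take MAX of rows below it

Corrected query:
SELECT MAX(gpa) FROM students WHERE gpa < (SELECT MAX(gpa) FROM students)

Result:
MAX(gpa)
--------
3.59    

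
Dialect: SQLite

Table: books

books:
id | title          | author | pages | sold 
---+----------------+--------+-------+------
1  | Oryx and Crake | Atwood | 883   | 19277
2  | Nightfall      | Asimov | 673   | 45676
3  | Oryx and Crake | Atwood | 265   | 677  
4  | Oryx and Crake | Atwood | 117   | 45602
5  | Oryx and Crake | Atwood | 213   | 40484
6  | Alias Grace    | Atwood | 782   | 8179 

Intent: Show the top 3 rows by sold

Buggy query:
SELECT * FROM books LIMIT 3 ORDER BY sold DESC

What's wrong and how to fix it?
Bug: LIMIT must come after ORDER BY

Fix: Sort with ORDER BY, then apply LIMIT

Corrected query:
SELECT * FROM books ORDER BY sold DESC LIMIT 3

Result:
id | title          | author | pages | sold 
---+----------------+--------+-------+------
2  | Nightfall      | Asimov | 673   | 45676
4  | Oryx and Crake | Atwood | 117   | 45602
5  | Oryx and Crake | Atwood | 213   | 40484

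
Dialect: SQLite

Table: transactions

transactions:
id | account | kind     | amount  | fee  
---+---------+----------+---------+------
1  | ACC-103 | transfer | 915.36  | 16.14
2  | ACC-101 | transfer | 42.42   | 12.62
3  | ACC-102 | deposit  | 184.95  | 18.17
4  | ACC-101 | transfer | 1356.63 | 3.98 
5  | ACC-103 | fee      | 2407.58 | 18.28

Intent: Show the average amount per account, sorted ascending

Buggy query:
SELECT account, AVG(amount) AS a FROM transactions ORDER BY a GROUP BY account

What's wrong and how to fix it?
Bug: GROUP BY must precede ORDER BY

Fix: Reorder: SELECT … FROM … GROUP BY … ORDER BY …

Corrected query:
SELECT account, AVG(amount) AS a FROM transactions GROUP BY account ORDER BY a

Result:
account | a      
--------+--------
ACC-102 | 184.95 
ACC-101 | 699.525
ACC-103 | 1661.47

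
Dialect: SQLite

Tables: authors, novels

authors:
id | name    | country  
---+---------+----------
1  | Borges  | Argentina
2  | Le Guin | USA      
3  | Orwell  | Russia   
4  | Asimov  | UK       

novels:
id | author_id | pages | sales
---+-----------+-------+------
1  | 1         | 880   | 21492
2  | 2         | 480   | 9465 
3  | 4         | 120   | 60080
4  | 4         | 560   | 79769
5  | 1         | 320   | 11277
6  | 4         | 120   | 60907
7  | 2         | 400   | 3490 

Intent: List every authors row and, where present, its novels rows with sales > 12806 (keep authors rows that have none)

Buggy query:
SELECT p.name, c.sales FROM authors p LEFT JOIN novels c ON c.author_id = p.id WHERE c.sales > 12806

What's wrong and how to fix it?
Bug: Filtering c.sales in WHERE discards the NULL rows produced by LEFT JOIN, turning it into an inner join

Fix: Put 'c.sales > 12806' in the JOIN's ON clause instead of WHERE

Corrected query:
SELECT p.name, c.sales FROM authors p LEFT JOIN novels c ON c.author_id = p.id AND c.sales > 12806

Result:
name    | sales
--------+------
Borges  | 21492
Le Guin | NULL 
Orwell  | NULL 
Asimov  | 60080
Asimov  | 60907
Asimov  | 79769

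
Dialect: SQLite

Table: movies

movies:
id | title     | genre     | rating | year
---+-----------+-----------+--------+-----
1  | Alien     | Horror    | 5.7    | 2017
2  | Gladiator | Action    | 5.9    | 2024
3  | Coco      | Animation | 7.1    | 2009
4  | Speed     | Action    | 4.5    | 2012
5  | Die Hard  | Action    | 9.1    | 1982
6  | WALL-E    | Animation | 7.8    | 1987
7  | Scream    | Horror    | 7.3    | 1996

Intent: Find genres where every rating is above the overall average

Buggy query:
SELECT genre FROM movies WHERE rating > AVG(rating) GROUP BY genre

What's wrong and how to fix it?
Bug: AVG() is an aggregate; it can't sit directly in WHERE

Fix: Compute the overall average in a scalar subquery and compare each group's MIN against it in HAVING

Corrected query:
SELECT genre FROM movies GROUP BY genre HAVING MIN(rating) > (SELECT AVG(rating) FROM movies)

Result:
genre    
---------
Animation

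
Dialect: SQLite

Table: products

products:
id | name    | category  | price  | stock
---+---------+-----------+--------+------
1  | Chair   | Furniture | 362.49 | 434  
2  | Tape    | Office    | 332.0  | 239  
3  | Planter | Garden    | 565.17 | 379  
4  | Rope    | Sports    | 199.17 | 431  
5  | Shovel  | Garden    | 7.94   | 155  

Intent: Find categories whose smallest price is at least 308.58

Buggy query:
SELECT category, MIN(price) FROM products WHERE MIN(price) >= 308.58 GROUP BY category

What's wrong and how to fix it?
Bug: Aggregates like MIN are computed per group after WHERE runs

Fix: Use HAVING for the per-group MIN condition

Corrected query:
SELECT category, MIN(price) FROM products GROUP BY category HAVING MIN(price) >= 308.58

Result:
category  | MIN(price)
----------+-----------
Furniture | 362.49    
Office    | 332       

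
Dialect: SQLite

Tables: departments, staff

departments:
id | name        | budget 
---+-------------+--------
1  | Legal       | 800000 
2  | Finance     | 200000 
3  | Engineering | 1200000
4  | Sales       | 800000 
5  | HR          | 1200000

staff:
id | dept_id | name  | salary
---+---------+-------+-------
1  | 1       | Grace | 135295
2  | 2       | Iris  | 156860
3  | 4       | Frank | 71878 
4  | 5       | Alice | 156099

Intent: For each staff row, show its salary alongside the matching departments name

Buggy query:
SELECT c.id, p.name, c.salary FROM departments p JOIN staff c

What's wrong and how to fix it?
Bug: JOIN with no ON clause produces a cartesian product; every staff row pairs with every departments row

Fix: Add ON c.dept_id = p.id to the JOIN

Corrected query:
SELECT c.id, p.name, c.salary FROM departments p JOIN staff c ON c.dept_id = p.id

Result:
id | name    | salary
---+---------+-------
1  | Legal   | 135295
2  | Finance | 156860
3  | Sales   | 71878 
4  | HR      | 156099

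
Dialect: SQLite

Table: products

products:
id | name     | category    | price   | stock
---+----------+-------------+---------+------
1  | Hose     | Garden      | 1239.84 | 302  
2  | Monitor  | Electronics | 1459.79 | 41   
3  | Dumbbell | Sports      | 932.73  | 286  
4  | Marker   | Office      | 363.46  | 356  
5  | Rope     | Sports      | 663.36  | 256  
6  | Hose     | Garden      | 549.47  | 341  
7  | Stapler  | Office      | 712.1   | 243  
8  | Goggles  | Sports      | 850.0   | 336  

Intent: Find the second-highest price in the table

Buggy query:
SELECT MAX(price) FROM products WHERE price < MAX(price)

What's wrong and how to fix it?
Bug: The inner MAX is an aggregate inside WHERE, which is not allowed

Fix: Compute the overall MAX in a subquery, then take MAX of rows below it

Corrected query:
SELECT MAX(price) FROM products WHERE price < (SELECT MAX(price) FROM products)

Result:
MAX(price)
----------
1239.84   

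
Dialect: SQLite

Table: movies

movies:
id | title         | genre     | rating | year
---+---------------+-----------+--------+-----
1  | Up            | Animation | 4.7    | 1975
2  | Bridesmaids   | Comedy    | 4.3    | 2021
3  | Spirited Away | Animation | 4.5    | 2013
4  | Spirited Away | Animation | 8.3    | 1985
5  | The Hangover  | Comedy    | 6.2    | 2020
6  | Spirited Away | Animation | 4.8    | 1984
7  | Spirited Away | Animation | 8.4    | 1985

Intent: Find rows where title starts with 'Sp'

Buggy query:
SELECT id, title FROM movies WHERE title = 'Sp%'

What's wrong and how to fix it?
Bug: '=' compares the literal string including the % character; pattern matching needs LIKE

Fix: Replace '=' with LIKE so 'Sp%' is treated as a pattern

Corrected query:
SELECT id, title FROM movies WHERE title LIKE 'Sp%'

Result:
id | title        
---+--------------
3  | Spirited Away
4  | Spirited Away
6  | Spirited Away
7  | Spirited Away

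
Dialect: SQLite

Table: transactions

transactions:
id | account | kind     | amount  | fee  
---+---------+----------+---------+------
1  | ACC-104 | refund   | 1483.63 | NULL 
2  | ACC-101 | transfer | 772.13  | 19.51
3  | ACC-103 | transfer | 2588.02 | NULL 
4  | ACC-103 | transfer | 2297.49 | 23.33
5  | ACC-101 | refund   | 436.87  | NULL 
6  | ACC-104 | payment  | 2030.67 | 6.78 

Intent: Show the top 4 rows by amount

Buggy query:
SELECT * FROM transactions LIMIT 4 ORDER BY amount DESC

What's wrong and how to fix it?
Bug: ORDER BY cannot follow LIMIT; LIMIT is the final clause

Fix: Sort with ORDER BY, then apply LIMIT

Corrected query:
SELECT * FROM transactions ORDER BY amount DESC LIMIT 4

Result:
id | account | kind     | amount  | fee  
---+---------+----------+---------+------
3  | ACC-103 | transfer | 2588.02 | NULL 
4  | ACC-103 | transfer | 2297.49 | 23.33
6  | ACC-104 | payment  | 2030.67 | 6.78 
1  | ACC-104 | refund   | 1483.63 | NULL 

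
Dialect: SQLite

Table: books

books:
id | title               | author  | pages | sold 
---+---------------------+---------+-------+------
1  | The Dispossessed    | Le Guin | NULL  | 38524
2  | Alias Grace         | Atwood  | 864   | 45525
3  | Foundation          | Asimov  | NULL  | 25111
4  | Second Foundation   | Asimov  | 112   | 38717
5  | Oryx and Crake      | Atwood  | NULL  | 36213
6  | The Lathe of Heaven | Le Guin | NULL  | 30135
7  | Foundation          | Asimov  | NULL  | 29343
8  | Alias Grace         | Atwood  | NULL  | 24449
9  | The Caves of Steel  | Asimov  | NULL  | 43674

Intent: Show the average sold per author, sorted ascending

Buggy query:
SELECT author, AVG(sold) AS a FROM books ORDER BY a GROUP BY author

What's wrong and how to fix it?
Bug: ORDER BY appears before GROUP BY; SQL clause order requires GROUP BY first

Fix: Reorder: SELECT … FROM … GROUP BY … ORDER BY …

Corrected query:
SELECT author, AVG(sold) AS a FROM books GROUP BY author ORDER BY a

Result:
author  | a           
--------+-------------
Asimov  | 34211.25    
Le Guin | 34329.5     
Atwood  | 35395.666667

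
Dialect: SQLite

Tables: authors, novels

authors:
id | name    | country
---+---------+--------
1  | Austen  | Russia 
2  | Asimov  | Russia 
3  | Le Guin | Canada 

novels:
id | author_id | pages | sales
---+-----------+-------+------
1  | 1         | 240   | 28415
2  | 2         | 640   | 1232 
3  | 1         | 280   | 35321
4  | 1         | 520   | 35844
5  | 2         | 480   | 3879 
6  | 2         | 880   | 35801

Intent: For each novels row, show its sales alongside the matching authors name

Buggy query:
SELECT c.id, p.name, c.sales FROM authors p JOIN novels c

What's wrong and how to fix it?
Bug: Missing join condition: each novels row is matched to all authors rows instead of just its own

Fix: Add ON c.author_id = p.id to the JOIN

Corrected query:
SELECT c.id, p.name, c.sales FROM authors p JOIN novels c ON c.author_id = p.id

Result:
id | name   | sales
---+--------+------
1  | Austen | 28415
2  | Asimov | 1232 
3  | Austen | 35321
4  | Austen | 35844
5  | Asimov | 3879 
6  | Asimov | 35801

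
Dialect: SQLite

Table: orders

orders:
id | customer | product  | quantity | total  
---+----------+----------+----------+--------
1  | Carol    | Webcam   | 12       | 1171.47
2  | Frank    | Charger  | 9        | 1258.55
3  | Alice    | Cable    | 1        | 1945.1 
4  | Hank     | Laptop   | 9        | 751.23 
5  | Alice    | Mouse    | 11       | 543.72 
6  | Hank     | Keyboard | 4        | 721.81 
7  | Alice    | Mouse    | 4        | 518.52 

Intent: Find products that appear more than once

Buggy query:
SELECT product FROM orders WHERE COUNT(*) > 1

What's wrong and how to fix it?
Bug: COUNT(*) is an aggregate and cannot be used in WHERE

Fix: GROUP BY product, then filter groups with HAVING COUNT(*) > 1

Corrected query:
SELECT product FROM orders GROUP BY product HAVING COUNT(*) > 1

Result:
product
-------
Mouse  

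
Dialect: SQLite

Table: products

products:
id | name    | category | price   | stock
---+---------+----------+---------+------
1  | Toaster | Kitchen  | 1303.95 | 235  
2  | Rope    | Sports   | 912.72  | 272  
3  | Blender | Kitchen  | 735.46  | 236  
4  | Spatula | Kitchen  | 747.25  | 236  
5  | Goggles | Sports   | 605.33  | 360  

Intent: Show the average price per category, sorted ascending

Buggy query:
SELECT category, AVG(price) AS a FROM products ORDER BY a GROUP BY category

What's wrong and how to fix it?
Bug: ORDER BY appears before GROUP BY; SQL clause order requires GROUP BY first

Fix: Reorder: SELECT … FROM … GROUP BY … ORDER BY …

Corrected query:
SELECT category, AVG(price) AS a FROM products GROUP BY category ORDER BY a

Result:
category | a         
---------+-----------
Sports   | 759.025   
Kitchen  | 928.886667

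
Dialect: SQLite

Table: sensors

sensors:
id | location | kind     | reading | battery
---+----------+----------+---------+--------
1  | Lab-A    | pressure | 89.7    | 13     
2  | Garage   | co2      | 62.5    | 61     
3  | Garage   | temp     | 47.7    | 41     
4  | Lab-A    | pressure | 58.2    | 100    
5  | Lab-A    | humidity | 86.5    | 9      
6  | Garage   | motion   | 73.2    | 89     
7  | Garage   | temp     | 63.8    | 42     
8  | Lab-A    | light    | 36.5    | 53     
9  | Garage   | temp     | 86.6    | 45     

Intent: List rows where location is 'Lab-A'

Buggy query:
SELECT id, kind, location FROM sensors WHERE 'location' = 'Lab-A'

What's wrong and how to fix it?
Bug: Single quotes denote string literals in SQL; the column name is being compared as a constant string

Fix: Reference the column as location without single quotes

Corrected query:
SELECT id, kind, location FROM sensors WHERE location = 'Lab-A'

Result:
id | kind     | location
---+----------+---------
1  | pressure | Lab-A   
4  | pressure | Lab-A   
5  | humidity | Lab-A   
8  | light    | Lab-A   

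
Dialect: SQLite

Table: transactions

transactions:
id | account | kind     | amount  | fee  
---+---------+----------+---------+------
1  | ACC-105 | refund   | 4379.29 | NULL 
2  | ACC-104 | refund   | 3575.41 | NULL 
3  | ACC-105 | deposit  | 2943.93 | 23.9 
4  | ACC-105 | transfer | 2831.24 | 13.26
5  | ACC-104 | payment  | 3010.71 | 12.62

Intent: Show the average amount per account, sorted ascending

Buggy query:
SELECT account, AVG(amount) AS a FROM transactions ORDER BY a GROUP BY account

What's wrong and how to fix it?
Bug: ORDER BY appears before GROUP BY; SQL clause order requires GROUP BY first

Fix: Reorder: SELECT … FROM … GROUP BY … ORDER BY …

Corrected query:
SELECT account, AVG(amount) AS a FROM transactions GROUP BY account ORDER BY a

Result:
account | a      
--------+--------
ACC-104 | 3293.06
ACC-105 | 3384.82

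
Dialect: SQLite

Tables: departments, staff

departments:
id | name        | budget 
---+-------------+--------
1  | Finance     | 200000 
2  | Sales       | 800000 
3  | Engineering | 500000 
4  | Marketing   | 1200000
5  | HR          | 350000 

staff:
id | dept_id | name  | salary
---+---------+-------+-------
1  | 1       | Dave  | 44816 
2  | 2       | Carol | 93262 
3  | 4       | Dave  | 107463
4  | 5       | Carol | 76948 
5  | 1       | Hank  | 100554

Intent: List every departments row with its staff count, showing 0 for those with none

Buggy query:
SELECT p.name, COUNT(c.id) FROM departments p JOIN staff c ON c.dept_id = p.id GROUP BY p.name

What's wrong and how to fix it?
Bug: INNER JOIN drops departments rows that have no matching staff rows

Fix: Switch to LEFT JOIN to retain unmatched parent rows

Corrected query:
SELECT p.name, COUNT(c.id) FROM departments p LEFT JOIN staff c ON c.dept_id = p.id GROUP BY p.name

Result:
name        | COUNT(c.id)
------------+------------
Engineering | 0          
Finance     | 2          
HR          | 1          
Marketing   | 1          
Sales       | 1          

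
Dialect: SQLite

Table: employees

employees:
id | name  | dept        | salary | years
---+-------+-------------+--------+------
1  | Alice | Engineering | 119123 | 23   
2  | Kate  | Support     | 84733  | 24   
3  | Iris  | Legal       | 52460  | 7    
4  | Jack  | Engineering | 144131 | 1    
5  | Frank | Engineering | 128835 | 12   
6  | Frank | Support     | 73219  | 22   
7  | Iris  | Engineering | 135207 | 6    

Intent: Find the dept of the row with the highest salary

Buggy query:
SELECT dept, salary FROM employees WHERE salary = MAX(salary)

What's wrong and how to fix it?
Bug: WHERE is evaluated per row; an aggregate over the whole table isn't defined there

Fix: Use a subquery: WHERE salary = (SELECT MAX(salary) FROM employees)

Corrected query:
SELECT dept, salary FROM employees WHERE salary = (SELECT MAX(salary) FROM employees)

Result:
dept        | salary
------------+-------
Engineering | 144131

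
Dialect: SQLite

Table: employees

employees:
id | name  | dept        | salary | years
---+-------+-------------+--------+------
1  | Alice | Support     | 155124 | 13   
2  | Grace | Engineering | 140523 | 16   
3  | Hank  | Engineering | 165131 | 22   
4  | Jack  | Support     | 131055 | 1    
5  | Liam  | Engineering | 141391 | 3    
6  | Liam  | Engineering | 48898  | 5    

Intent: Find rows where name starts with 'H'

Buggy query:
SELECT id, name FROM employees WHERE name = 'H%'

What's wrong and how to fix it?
Bug: '=' compares the literal string including the % character; pattern matching needs LIKE

Fix: Replace '=' with LIKE so 'H%' is treated as a pattern

Corrected query:
SELECT id, name FROM employees WHERE name LIKE 'H%'

Result:
id | name
---+-----
3  | Hank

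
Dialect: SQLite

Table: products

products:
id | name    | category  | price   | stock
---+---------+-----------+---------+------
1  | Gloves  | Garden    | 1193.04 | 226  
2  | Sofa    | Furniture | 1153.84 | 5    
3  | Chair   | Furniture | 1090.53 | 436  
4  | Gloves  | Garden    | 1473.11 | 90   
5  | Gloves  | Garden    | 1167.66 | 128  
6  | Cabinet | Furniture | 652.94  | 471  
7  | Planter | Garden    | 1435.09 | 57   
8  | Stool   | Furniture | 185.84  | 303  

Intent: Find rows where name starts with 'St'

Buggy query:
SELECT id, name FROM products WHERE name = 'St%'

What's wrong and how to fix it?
Bug: '=' compares the literal string including the % character; pattern matching needs LIKE

Fix: Replace '=' with LIKE so 'St%' is treated as a pattern

Corrected query:
SELECT id, name FROM products WHERE name LIKE 'St%'

Result:
id | name 
---+------
8  | Stool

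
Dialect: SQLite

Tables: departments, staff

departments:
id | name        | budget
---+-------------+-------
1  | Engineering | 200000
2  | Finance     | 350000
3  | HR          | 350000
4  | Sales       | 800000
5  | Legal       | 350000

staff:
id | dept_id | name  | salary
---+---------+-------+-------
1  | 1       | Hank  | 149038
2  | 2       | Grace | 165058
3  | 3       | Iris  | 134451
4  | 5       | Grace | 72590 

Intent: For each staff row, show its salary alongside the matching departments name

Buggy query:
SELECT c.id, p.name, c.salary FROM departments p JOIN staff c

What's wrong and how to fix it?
Bug: JOIN with no ON clause produces a cartesian product; every staff row pairs with every departments row

Fix: Specify the join condition linking the foreign key to the parent id

Corrected query:
SELECT c.id, p.name, c.salary FROM departments p JOIN staff c ON c.dept_id = p.id

Result:
id | name        | salary
---+-------------+-------
1  | Engineering | 149038
2  | Finance     | 165058
3  | HR          | 134451
4  | Legal       | 72590 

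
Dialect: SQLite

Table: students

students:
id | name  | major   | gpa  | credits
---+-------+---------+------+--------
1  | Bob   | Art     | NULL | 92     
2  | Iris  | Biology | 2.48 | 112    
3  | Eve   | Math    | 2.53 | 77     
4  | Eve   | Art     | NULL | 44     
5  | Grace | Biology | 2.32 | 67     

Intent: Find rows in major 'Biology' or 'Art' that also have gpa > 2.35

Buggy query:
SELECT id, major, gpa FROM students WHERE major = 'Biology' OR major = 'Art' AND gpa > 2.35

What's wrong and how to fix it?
Bug: AND binds tighter than OR, so this parses as major = 'Biology' OR (major = 'Art' AND gpa > 2.35)

Fix: Add parentheses around the OR so the AND applies to both alternatives

Corrected query:
SELECT id, major, gpa FROM students WHERE (major = 'Biology' OR major = 'Art') AND gpa > 2.35

Result:
id | major   | gpa 
---+---------+-----
2  | Biology | 2.48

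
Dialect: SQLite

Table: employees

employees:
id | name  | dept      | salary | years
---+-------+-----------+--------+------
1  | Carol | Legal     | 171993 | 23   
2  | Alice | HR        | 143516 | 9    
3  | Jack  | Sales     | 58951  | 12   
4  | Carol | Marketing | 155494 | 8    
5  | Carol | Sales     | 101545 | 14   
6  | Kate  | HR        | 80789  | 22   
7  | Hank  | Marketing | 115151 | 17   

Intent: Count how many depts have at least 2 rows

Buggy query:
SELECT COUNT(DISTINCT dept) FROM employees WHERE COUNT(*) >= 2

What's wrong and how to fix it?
Bug: COUNT(*) cannot appear in WHERE; the per-group count doesn't exist yet

Fix: Group first with HAVING COUNT(*) >= 2, then COUNT the resulting groups

Corrected query:
SELECT COUNT(*) FROM (SELECT dept FROM employees GROUP BY dept HAVING COUNT(*) >= 2)

Result:
COUNT(*)
--------
3       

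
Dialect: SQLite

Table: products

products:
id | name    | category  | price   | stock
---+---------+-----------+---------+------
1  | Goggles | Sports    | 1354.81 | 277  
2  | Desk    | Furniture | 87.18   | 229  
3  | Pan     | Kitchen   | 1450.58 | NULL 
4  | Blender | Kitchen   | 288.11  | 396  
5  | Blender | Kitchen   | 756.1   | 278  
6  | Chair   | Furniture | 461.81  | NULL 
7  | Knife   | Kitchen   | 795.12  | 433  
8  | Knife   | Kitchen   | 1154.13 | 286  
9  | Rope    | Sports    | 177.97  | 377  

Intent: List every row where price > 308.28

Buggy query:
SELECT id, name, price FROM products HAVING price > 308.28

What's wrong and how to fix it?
Bug: HAVING filters the output of aggregation, but this query has no GROUP BY and no aggregate functions, so SQLite rejects it (HAVING clause on a non-aggregate query); the condition here is per row

Fix: Use WHERE for row-level filtering

Corrected query:
SELECT id, name, price FROM products WHERE price > 308.28

Result:
id | name    | price  
---+---------+--------
1  | Goggles | 1354.81
3  | Pan     | 1450.58
5  | Blender | 756.1  
6  | Chair   | 461.81 
7  | Knife   | 795.12 
8  | Knife   | 1154.13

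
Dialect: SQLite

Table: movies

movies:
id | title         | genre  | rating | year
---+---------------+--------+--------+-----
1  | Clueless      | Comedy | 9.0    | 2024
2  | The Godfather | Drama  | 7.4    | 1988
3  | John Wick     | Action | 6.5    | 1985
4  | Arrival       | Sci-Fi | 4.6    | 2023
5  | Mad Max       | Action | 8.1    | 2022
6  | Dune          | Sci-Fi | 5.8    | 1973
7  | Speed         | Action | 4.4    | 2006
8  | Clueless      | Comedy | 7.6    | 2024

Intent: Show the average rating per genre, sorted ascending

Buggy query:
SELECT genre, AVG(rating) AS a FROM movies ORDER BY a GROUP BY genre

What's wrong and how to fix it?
Bug: GROUP BY must precede ORDER BY

Fix: Reorder: SELECT … FROM … GROUP BY … ORDER BY …

Corrected query:
SELECT genre, AVG(rating) AS a FROM movies GROUP BY genre ORDER BY a

Result:
genre  | a       
-------+---------
Sci-Fi | 5.2     
Action | 6.333333
Drama  | 7.4     
Comedy | 8.3     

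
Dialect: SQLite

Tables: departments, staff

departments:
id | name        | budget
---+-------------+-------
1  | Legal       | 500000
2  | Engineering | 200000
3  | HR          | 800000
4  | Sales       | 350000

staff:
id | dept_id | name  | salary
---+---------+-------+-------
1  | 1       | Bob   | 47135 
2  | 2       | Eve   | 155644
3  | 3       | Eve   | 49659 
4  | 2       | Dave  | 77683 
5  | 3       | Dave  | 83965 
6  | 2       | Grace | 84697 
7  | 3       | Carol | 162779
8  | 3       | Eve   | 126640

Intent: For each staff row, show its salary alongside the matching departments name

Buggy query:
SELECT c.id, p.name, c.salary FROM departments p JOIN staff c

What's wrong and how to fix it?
Bug: Missing join condition: each staff row is matched to all departments rows instead of just its own

Fix: Specify the join condition linking the foreign key to the parent id

Corrected query:
SELECT c.id, p.name, c.salary FROM departments p JOIN staff c ON c.dept_id = p.id

Result:
id | name        | salary
---+-------------+-------
1  | Legal       | 47135 
2  | Engineering | 155644
3  | HR          | 49659 
4  | Engineering | 77683 
5  | HR          | 83965 
6  | Engineering | 84697 
7  | HR          | 162779
8  | HR          | 126640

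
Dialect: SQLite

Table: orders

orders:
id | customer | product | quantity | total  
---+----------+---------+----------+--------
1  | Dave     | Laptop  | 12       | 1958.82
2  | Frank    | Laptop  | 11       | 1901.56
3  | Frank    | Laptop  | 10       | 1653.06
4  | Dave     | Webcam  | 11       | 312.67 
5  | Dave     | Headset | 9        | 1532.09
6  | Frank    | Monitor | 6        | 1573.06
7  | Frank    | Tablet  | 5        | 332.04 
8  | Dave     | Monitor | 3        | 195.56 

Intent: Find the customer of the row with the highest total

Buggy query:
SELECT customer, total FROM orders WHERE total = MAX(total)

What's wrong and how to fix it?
Bug: MAX(total) is an aggregate and cannot be used directly in WHERE

Fix: Use a subquery: WHERE total = (SELECT MAX(total) FROM orders)

Corrected query:
SELECT customer, total FROM orders WHERE total = (SELECT MAX(total) FROM orders)

Result:
customer | total  
---------+--------
Dave     | 1958.82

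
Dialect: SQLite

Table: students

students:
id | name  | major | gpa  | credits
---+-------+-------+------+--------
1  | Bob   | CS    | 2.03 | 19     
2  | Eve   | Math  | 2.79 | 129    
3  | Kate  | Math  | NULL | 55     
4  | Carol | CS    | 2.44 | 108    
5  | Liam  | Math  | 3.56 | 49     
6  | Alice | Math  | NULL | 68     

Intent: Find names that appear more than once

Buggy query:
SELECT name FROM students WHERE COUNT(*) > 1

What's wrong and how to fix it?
Bug: COUNT(*) is an aggregate and cannot be used in WHERE

Fix: Group first, then use HAVING for the count condition

Corrected query:
SELECT name FROM students GROUP BY name HAVING COUNT(*) > 1

Result:
(no rows)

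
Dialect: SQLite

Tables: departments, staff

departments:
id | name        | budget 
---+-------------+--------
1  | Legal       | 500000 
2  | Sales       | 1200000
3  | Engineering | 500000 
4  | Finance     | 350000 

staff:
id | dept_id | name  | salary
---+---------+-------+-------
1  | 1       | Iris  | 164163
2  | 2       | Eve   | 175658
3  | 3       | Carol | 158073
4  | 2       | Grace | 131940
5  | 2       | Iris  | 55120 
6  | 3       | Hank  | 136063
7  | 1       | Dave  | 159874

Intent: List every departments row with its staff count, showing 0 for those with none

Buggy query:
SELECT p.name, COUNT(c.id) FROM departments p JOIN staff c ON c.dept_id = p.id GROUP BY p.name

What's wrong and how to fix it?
Bug: INNER JOIN drops departments rows that have no matching staff rows

Fix: Switch to LEFT JOIN to retain unmatched parent rows

Corrected query:
SELECT p.name, COUNT(c.id) FROM departments p LEFT JOIN staff c ON c.dept_id = p.id GROUP BY p.name

Result:
name        | COUNT(c.id)
------------+------------
Engineering | 2          
Finance     | 0          
Legal       | 2          
Sales       | 3          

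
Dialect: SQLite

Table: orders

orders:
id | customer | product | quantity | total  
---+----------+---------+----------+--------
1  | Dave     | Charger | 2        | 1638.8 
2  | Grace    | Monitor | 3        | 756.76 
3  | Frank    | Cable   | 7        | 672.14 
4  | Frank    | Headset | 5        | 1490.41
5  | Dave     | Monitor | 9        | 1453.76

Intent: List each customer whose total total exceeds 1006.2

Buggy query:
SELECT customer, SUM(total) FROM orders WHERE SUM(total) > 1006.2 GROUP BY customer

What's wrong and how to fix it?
Bug: Aggregate functions cannot appear in a WHERE clause

Fix: Use HAVING (which filters groups after aggregation) instead of WHERE

Corrected query:
SELECT customer, SUM(total) FROM orders GROUP BY customer HAVING SUM(total) > 1006.2

Result:
customer | SUM(total)
---------+-----------
Dave     | 3092.56   
Frank    | 2162.55   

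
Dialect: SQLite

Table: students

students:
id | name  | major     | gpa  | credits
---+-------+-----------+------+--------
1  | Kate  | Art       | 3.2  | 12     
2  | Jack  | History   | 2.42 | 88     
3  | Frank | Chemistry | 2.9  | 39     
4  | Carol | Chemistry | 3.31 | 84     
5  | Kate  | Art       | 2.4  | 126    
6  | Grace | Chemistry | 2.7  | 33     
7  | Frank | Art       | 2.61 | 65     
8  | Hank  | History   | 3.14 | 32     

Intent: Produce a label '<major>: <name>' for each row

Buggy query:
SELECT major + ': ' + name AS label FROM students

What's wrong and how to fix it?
Bug: SQLite uses || for string concatenation; + coerces text to numbers (yielding 0)

Fix: Replace + with || to concatenate text

Corrected query:
SELECT major || ': ' || name AS label FROM students

Result:
label           
----------------
Art: Kate       
History: Jack   
Chemistry: Frank
Chemistry: Carol
Art: Kate       
Chemistry: Grace
Art: Frank      
History: Hank   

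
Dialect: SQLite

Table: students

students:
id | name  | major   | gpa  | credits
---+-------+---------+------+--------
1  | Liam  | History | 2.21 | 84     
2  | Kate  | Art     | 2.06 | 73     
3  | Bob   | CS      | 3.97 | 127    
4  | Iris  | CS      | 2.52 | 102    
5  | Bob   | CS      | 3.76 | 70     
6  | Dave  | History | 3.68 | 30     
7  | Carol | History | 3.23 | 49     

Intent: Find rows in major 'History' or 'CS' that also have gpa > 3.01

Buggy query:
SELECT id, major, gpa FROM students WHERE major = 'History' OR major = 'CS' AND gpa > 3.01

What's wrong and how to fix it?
Bug: Without parentheses, AND is evaluated before OR, so the gpa filter only applies to the 'CS' branch

Fix: Group the OR with parentheses (or use IN), then AND the threshold

Corrected query:
SELECT id, major, gpa FROM students WHERE (major = 'History' OR major = 'CS') AND gpa > 3.01

Result:
id | major   | gpa 
---+---------+-----
3  | CS      | 3.97
5  | CS      | 3.76
6  | History | 3.68
7  | History | 3.23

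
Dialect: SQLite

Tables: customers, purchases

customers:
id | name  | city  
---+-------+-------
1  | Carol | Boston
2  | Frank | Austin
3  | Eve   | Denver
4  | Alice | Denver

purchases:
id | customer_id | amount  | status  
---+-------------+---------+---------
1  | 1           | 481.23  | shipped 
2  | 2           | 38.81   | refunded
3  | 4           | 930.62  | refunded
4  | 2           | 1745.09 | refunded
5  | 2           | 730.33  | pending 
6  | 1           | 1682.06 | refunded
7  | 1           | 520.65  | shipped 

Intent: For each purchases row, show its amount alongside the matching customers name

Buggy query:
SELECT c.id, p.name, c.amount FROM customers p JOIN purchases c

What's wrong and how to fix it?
Bug: Missing join condition: each purchases row is matched to all customers rows instead of just its own

Fix: Add ON c.customer_id = p.id to the JOIN

Corrected query:
SELECT c.id, p.name, c.amount FROM customers p JOIN purchases c ON c.customer_id = p.id

Result:
id | name  | amount 
---+-------+--------
1  | Carol | 481.23 
2  | Frank | 38.81  
3  | Alice | 930.62 
4  | Frank | 1745.09
5  | Frank | 730.33 
6  | Carol | 1682.06
7  | Carol | 520.65 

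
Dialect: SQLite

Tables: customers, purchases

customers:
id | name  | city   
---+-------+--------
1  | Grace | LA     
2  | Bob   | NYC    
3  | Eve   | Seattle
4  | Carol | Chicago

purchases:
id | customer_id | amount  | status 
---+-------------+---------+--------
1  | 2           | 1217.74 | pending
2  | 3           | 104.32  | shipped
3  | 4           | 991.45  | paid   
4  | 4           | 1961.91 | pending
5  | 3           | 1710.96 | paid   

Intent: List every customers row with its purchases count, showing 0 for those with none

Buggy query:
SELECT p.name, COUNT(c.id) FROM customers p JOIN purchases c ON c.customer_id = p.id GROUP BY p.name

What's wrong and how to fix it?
Bug: INNER JOIN drops customers rows that have no matching purchases rows

Fix: Use LEFT JOIN so parents without children still appear (COUNT(c.id) gives 0)

Corrected query:
SELECT p.name, COUNT(c.id) FROM customers p LEFT JOIN purchases c ON c.customer_id = p.id GROUP BY p.name

Result:
name  | COUNT(c.id)
------+------------
Bob   | 1          
Carol | 2          
Eve   | 2          
Grace | 0          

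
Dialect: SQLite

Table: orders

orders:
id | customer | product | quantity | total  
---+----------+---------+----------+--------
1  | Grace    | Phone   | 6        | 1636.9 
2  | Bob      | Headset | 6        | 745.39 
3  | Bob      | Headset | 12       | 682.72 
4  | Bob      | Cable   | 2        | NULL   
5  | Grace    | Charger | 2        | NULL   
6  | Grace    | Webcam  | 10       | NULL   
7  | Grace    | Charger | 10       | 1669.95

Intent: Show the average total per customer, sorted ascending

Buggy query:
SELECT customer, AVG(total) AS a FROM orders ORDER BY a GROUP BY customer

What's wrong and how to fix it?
Bug: GROUP BY must precede ORDER BY

Fix: Reorder: SELECT … FROM … GROUP BY … ORDER BY …

Corrected query:
SELECT customer, AVG(total) AS a FROM orders GROUP BY customer ORDER BY a

Result:
customer | a       
---------+---------
Bob      | 714.055 
Grace    | 1653.425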